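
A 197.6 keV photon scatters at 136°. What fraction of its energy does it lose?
0.3993 (or 39.93%)

Calculate initial and final photon energies:

Initial: E₀ = 197.6 keV → λ₀ = 6.2745 pm
Compton shift: Δλ = 4.1717 pm
Final wavelength: λ' = 10.4462 pm
Final energy: E' = 118.6888 keV

Fractional energy loss:
(E₀ - E')/E₀ = (197.6000 - 118.6888)/197.6000
= 78.9112/197.6000
= 0.3993
= 39.93%

(Intermediate values are shown rounded; full precision is carried through to the final answer.)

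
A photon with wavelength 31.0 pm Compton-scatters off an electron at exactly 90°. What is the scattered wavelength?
33.4263 pm

Using the Compton formula: λ' = λ + λ_C(1 − cos θ)

For θ = 90°, cos θ = 0 (exact) = 0.0000, so:
1 − cos 90° = 1 − (0) = 1.0000

Δλ = λ_C × 1.0000 = 2.4263 × 1.0000 = 2.4263 pm

λ' = 31.0 + 2.4263 = 33.4263 pm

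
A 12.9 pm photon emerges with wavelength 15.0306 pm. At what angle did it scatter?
83.00°

First find the wavelength shift:
Δλ = λ' - λ = 15.0306 - 12.9 = 2.1306 pm

Using Δλ = λ_C(1 - cos θ), with λ_C = h/(m_e·c) ≈ 2.42631024 pm:
cos θ = 1 - Δλ/λ_C
cos θ = 1 - 2.1306/2.42631024
cos θ = 0.121877

θ = arccos(0.121877)
θ = 83.00°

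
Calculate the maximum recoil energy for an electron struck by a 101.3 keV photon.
28.7604 keV

Maximum energy transfer occurs at θ = 180° (backscattering).

Initial photon: E₀ = 101.3 keV → λ₀ = 12.2393 pm

Maximum Compton shift (at 180°):
Δλ_max = 2λ_C = 2 × 2.4263 = 4.8526 pm

Final wavelength:
λ' = 12.2393 + 4.8526 = 17.0919 pm

Minimum photon energy (maximum energy to electron):
E'_min = hc/λ' = 72.5396 keV

Maximum electron kinetic energy:
K_max = E₀ - E'_min = 101.3000 - 72.5396 = 28.7604 keV

(Intermediate values are shown rounded; full precision is carried through to the final answer.)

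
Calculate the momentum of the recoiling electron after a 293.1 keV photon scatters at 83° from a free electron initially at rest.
1.7723e-22 kg·m/s

The electron is initially at rest, so by conservation of momentum:
p⃗_e = p⃗₀ − p⃗'  (incident photon momentum minus scattered photon momentum)

Photon momentum magnitudes (p = h/λ = E/c):
λ₀ = hc/E₀ = 4.2301 pm → p₀ = h/λ₀ = 1.5664e-22 kg·m/s
Δλ = λ_C(1 − cos 83°) = 2.1306 pm
λ' = 6.3607 pm → p' = h/λ' = 1.0417e-22 kg·m/s

The scattered photon makes angle θ = 83° with the incident direction, so by the law of cosines:
|p⃗_e|² = p₀² + p'² − 2p₀p'cos θ
|p⃗_e|² = (1.5664e-22)² + (1.0417e-22)² − 2·1.5664e-22·1.0417e-22·cos(83°)
|p⃗_e| = 1.7723e-22 kg·m/s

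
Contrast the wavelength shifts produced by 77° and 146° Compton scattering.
146° produces the larger shift by a factor of 2.360

Calculate both shifts using Δλ = λ_C(1 - cos θ):

For θ₁ = 77°:
Δλ₁ = 2.4263 × (1 - cos(77°))
Δλ₁ = 2.4263 × 0.7750
Δλ₁ = 1.8805 pm

For θ₂ = 146°:
Δλ₂ = 2.4263 × (1 - cos(146°))
Δλ₂ = 2.4263 × 1.8290
Δλ₂ = 4.4378 pm

The 146° angle produces the larger shift.
Ratio: 4.4378/1.8805 = 2.360

(Intermediate values are shown rounded; full precision is carried through to the final answer.)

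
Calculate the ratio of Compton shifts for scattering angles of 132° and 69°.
132° produces the larger shift by a factor of 2.601

Calculate both shifts using Δλ = λ_C(1 - cos θ):

For θ₁ = 69°:
Δλ₁ = 2.4263 × (1 - cos(69°))
Δλ₁ = 2.4263 × 0.6416
Δλ₁ = 1.5568 pm

For θ₂ = 132°:
Δλ₂ = 2.4263 × (1 - cos(132°))
Δλ₂ = 2.4263 × 1.6691
Δλ₂ = 4.0498 pm

The 132° angle produces the larger shift.
Ratio: 4.0498/1.5568 = 2.601

(Intermediate values are shown rounded; full precision is carried through to the final answer.)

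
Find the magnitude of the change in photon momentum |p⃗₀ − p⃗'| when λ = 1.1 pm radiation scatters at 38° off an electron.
3.7638e-22 kg·m/s

Photon momentum magnitude is p = h/λ.

Initial momentum:
p₀ = h/λ = 6.6261e-34/1.1000e-12 = 6.0237e-22 kg·m/s

After scattering:
λ' = λ + Δλ = 1.1 + 0.5144 = 1.6144 pm
p' = h/λ' = 6.6261e-34/1.6144e-12 = 4.1045e-22 kg·m/s

Momentum is a vector; the scattered photon's direction makes angle θ = 38° with the incident direction. The magnitude of the vector change Δp⃗ = p⃗₀ − p⃗' is found from the law of cosines:
|Δp⃗|² = p₀² + p'² − 2p₀p'cos θ
|Δp⃗|² = (6.0237e-22)² + (4.1045e-22)² − 2·6.0237e-22·4.1045e-22·cos(38°)
|Δp⃗| = 3.7638e-22 kg·m/s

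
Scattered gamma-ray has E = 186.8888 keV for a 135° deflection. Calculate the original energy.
497.4999 keV

Convert final energy to wavelength (hc ≈ 1239.842 keV·pm):
λ' = hc/E' = 1239.842 / 186.8888 = 6.6341 pm

Calculate the Compton shift:
Δλ = λ_C(1 - cos(135°))
Δλ = 2.4263 × (1 - cos(135°))
Δλ = 4.1420 pm

Initial wavelength:
λ = λ' - Δλ = 6.6341 - 4.1420 = 2.4921 pm

Initial energy:
E = hc/λ = 1239.842 / 2.4921 = 497.4999 keV

(Intermediate values are shown rounded; full precision is carried through to the final answer.)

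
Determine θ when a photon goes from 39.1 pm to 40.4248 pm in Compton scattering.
63.00°

First find the wavelength shift:
Δλ = λ' - λ = 40.4248 - 39.1 = 1.3248 pm

Using Δλ = λ_C(1 - cos θ), with λ_C = h/(m_e·c) ≈ 2.42631024 pm:
cos θ = 1 - Δλ/λ_C
cos θ = 1 - 1.3248/2.42631024
cos θ = 0.453986

θ = arccos(0.453986)
θ = 63.00°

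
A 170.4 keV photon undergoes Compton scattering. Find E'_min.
102.2239 keV (at θ = 180°)

The scattered photon has minimum energy when its wavelength is maximum, i.e., when the Compton shift Δλ = λ_C(1 − cos θ) is maximum. This occurs at θ = 180° (backscattering), giving Δλ_max = 2λ_C = 4.8526 pm.

Initial wavelength: λ₀ = hc/E₀ = 7.2761 pm
Maximum final wavelength: λ'_max = λ₀ + 2λ_C = 7.2761 + 4.8526 = 12.1287 pm
Minimum final energy: E'_min = hc/λ'_max = 102.2239 keV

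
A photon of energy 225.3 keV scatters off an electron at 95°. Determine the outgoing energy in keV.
152.2989 keV

First convert energy to wavelength:
λ = hc/E, with hc ≈ 1239.842 keV·pm (i.e. 1239.842 eV·nm)

For E = 225.3 keV = 225300 eV:
λ = 1239.842 keV·pm / 225.3 keV
λ = 5.5031 pm

Calculate the Compton shift:
Δλ = λ_C(1 - cos(95°)) = 2.4263 × 1.0872
Δλ = 2.6378 pm

Final wavelength:
λ' = 5.5031 + 2.6378 = 8.1408 pm

Final energy:
E' = hc/λ' = 1239.842 / 8.1408 = 152.2989 keV

(Intermediate values are shown rounded; full precision is carried through to the final answer.)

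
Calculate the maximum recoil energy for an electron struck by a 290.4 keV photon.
154.4829 keV

Maximum energy transfer occurs at θ = 180° (backscattering).

Initial photon: E₀ = 290.4 keV → λ₀ = 4.2694 pm

Maximum Compton shift (at 180°):
Δλ_max = 2λ_C = 2 × 2.4263 = 4.8526 pm

Final wavelength:
λ' = 4.2694 + 4.8526 = 9.1220 pm

Minimum photon energy (maximum energy to electron):
E'_min = hc/λ' = 135.9171 keV

Maximum electron kinetic energy:
K_max = E₀ - E'_min = 290.4000 - 135.9171 = 154.4829 keV

(Intermediate values are shown rounded; full precision is carried through to the final answer.)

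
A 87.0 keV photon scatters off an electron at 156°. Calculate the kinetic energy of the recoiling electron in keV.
21.3788 keV

By energy conservation: K_e = E_initial - E_final

First find the scattered photon energy:
Initial wavelength: λ = hc/E = 14.2511 pm
Compton shift: Δλ = λ_C(1 - cos(156°)) = 4.6429 pm
Final wavelength: λ' = 14.2511 + 4.6429 = 18.8939 pm
Final photon energy: E' = hc/λ' = 65.6212 keV

Electron kinetic energy:
K_e = E - E' = 87.0000 - 65.6212 = 21.3788 keV

(Intermediate values are shown rounded; full precision is carried through to the final answer.)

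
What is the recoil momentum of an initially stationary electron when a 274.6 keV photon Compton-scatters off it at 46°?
1.0829e-22 kg·m/s

The electron is initially at rest, so by conservation of momentum:
p⃗_e = p⃗₀ − p⃗'  (incident photon momentum minus scattered photon momentum)

Photon momentum magnitudes (p = h/λ = E/c):
λ₀ = hc/E₀ = 4.5151 pm → p₀ = h/λ₀ = 1.4675e-22 kg·m/s
Δλ = λ_C(1 − cos 46°) = 0.7409 pm
λ' = 5.2559 pm → p' = h/λ' = 1.2607e-22 kg·m/s

The scattered photon makes angle θ = 46° with the incident direction, so by the law of cosines:
|p⃗_e|² = p₀² + p'² − 2p₀p'cos θ
|p⃗_e|² = (1.4675e-22)² + (1.2607e-22)² − 2·1.4675e-22·1.2607e-22·cos(46°)
|p⃗_e| = 1.0829e-22 kg·m/s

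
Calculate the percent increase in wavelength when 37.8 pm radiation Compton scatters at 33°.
1.0355%

Calculate the Compton shift:
Δλ = λ_C(1 - cos(33°))
Δλ = 2.4263 × (1 - cos(33°))
Δλ = 2.4263 × 0.1613
Δλ = 0.3914 pm

Percentage change:
(Δλ/λ₀) × 100 = (0.3914/37.8) × 100
= 1.0355%

(Intermediate values are shown rounded; full precision is carried through to the final answer.)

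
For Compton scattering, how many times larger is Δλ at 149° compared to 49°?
149° produces the larger shift by a factor of 5.400

Calculate both shifts using Δλ = λ_C(1 - cos θ):

For θ₁ = 49°:
Δλ₁ = 2.4263 × (1 - cos(49°))
Δλ₁ = 2.4263 × 0.3439
Δλ₁ = 0.8345 pm

For θ₂ = 149°:
Δλ₂ = 2.4263 × (1 - cos(149°))
Δλ₂ = 2.4263 × 1.8572
Δλ₂ = 4.5061 pm

The 149° angle produces the larger shift.
Ratio: 4.5061/0.8345 = 5.400

(Intermediate values are shown rounded; full precision is carried through to the final answer.)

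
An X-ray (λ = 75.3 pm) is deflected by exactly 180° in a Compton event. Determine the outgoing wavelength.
80.1526 pm

Using the Compton formula: λ' = λ + λ_C(1 − cos θ)

For θ = 180°, cos θ = -1 (exact) = -1.0000, so:
1 − cos 180° = 1 − (-1) = 2.0000

Δλ = λ_C × 2.0000 = 2.4263 × 2.0000 = 4.8526 pm

λ' = 75.3 + 4.8526 = 80.1526 pm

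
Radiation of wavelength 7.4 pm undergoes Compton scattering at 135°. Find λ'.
11.5420 pm

Using the Compton formula: λ' = λ + λ_C(1 − cos θ)

For θ = 135°, cos θ = -√2/2 (exact) ≈ -0.7071, so:
1 − cos 135° = 1 − (-√2/2) ≈ 1.7071

Δλ = λ_C × 1.7071 = 2.4263 × 1.7071 = 4.1420 pm

λ' = 7.4 + 4.1420 = 11.5420 pm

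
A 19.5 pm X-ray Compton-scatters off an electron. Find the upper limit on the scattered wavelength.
24.3526 pm (at θ = 180°)

The Compton shift is Δλ = λ_C(1 − cos θ).

Since cos θ ranges from −1 to 1, the factor (1 − cos θ) ranges from 0 to 2; the maximum shift occurs at θ = 180° (backscattering):
Δλ_max = 2λ_C = 2 × 2.4263 pm = 4.8526 pm

Maximum scattered wavelength:
λ'_max = λ₀ + Δλ_max = 19.5 + 4.8526 = 24.3526 pm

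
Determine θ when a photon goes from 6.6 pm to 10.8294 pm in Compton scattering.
138.00°

First find the wavelength shift:
Δλ = λ' - λ = 10.8294 - 6.6 = 4.2294 pm

Using Δλ = λ_C(1 - cos θ), with λ_C = h/(m_e·c) ≈ 2.42631024 pm:
cos θ = 1 - Δλ/λ_C
cos θ = 1 - 4.2294/2.42631024
cos θ = -0.743141

θ = arccos(-0.743141)
θ = 138.00°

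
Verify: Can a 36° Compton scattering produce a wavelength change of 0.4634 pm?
Yes, consistent

Calculate the expected shift for θ = 36°:

Δλ_expected = λ_C(1 - cos(36°))
Δλ_expected = 2.4263 × (1 - cos(36°))
Δλ_expected = 2.4263 × 0.1910
Δλ_expected = 0.4634 pm

Given shift: 0.4634 pm
Expected shift: 0.4634 pm
Difference: 0.0000 pm

The values match. This is consistent with Compton scattering at the stated angle.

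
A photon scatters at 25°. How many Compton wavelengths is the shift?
0.0937 λ_C

The Compton shift formula is:
Δλ = λ_C(1 - cos θ)

Dividing both sides by λ_C:
Δλ/λ_C = 1 - cos θ

For θ = 25°:
Δλ/λ_C = 1 - cos(25°)
Δλ/λ_C = 1 - 0.9063
Δλ/λ_C = 0.0937

This means the shift is 0.0937 × λ_C = 0.2273 pm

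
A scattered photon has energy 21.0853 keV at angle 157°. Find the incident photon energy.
22.9000 keV

Convert final energy to wavelength (hc ≈ 1239.842 keV·pm):
λ' = hc/E' = 1239.842 / 21.0853 = 58.8012 pm

Calculate the Compton shift:
Δλ = λ_C(1 - cos(157°))
Δλ = 2.4263 × (1 - cos(157°))
Δλ = 4.6597 pm

Initial wavelength:
λ = λ' - Δλ = 58.8012 - 4.6597 = 54.1415 pm

Initial energy:
E = hc/λ = 1239.842 / 54.1415 = 22.9000 keV

(Intermediate values are shown rounded; full precision is carried through to the final answer.)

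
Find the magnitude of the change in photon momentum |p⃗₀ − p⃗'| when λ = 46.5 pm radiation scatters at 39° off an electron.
9.4598e-24 kg·m/s

Photon momentum magnitude is p = h/λ.

Initial momentum:
p₀ = h/λ = 6.6261e-34/4.6500e-11 = 1.4250e-23 kg·m/s

After scattering:
λ' = λ + Δλ = 46.5 + 0.5407 = 47.0407 pm
p' = h/λ' = 6.6261e-34/4.7041e-11 = 1.4086e-23 kg·m/s

Momentum is a vector; the scattered photon's direction makes angle θ = 39° with the incident direction. The magnitude of the vector change Δp⃗ = p⃗₀ − p⃗' is found from the law of cosines:
|Δp⃗|² = p₀² + p'² − 2p₀p'cos θ
|Δp⃗|² = (1.4250e-23)² + (1.4086e-23)² − 2·1.4250e-23·1.4086e-23·cos(39°)
|Δp⃗| = 9.4598e-24 kg·m/s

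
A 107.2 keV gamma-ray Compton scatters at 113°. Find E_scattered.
82.9879 keV

First convert energy to wavelength:
λ = hc/E, with hc ≈ 1239.842 keV·pm (i.e. 1239.842 eV·nm)

For E = 107.2 keV = 107200 eV:
λ = 1239.842 keV·pm / 107.2 keV
λ = 11.5657 pm

Calculate the Compton shift:
Δλ = λ_C(1 - cos(113°)) = 2.4263 × 1.3907
Δλ = 3.3743 pm

Final wavelength:
λ' = 11.5657 + 3.3743 = 14.9400 pm

Final energy:
E' = hc/λ' = 1239.842 / 14.9400 = 82.9879 keV

(Intermediate values are shown rounded; full precision is carried through to the final answer.)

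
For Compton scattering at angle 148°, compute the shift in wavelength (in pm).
4.4839 pm

Using the Compton scattering formula:
Δλ = λ_C(1 - cos θ)

where λ_C = h/(m_e·c) ≈ 2.4263 pm is the Compton wavelength of an electron.

For θ = 148°:
cos(148°) = -0.8480
1 - cos(148°) = 1.8480

Δλ = 2.4263 × 1.8480
Δλ = 4.4839 pm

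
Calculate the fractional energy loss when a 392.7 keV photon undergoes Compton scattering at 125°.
0.5474 (or 54.74%)

Calculate initial and final photon energies:

Initial: E₀ = 392.7 keV → λ₀ = 3.1572 pm
Compton shift: Δλ = 3.8180 pm
Final wavelength: λ' = 6.9752 pm
Final energy: E' = 177.7498 keV

Fractional energy loss:
(E₀ - E')/E₀ = (392.7000 - 177.7498)/392.7000
= 214.9502/392.7000
= 0.5474
= 54.74%

(Intermediate values are shown rounded; full precision is carried through to the final answer.)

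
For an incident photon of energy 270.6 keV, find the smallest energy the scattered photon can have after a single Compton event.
131.4165 keV (at θ = 180°)

The scattered photon has minimum energy when its wavelength is maximum, i.e., when the Compton shift Δλ = λ_C(1 − cos θ) is maximum. This occurs at θ = 180° (backscattering), giving Δλ_max = 2λ_C = 4.8526 pm.

Initial wavelength: λ₀ = hc/E₀ = 4.5818 pm
Maximum final wavelength: λ'_max = λ₀ + 2λ_C = 4.5818 + 4.8526 = 9.4344 pm
Minimum final energy: E'_min = hc/λ'_max = 131.4165 keV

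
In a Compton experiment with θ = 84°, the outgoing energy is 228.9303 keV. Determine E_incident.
382.2999 keV

Convert final energy to wavelength (hc ≈ 1239.842 keV·pm):
λ' = hc/E' = 1239.842 / 228.9303 = 5.4158 pm

Calculate the Compton shift:
Δλ = λ_C(1 - cos(84°))
Δλ = 2.4263 × (1 - cos(84°))
Δλ = 2.1727 pm

Initial wavelength:
λ = λ' - Δλ = 5.4158 - 2.1727 = 3.2431 pm

Initial energy:
E = hc/λ = 1239.842 / 3.2431 = 382.2999 keV

(Intermediate values are shown rounded; full precision is carried through to the final answer.)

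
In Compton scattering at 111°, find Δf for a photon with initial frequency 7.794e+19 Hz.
3.597e+19 Hz (decrease)

Convert frequency to wavelength (c = 299792458 m/s):
λ₀ = c/f₀ = 299792458/7.794e+19 = 3.8464519e-12 m = 3.8465 pm

Calculate Compton shift:
Δλ = λ_C(1 - cos(111°)) = 3.2958 pm

Final wavelength:
λ' = λ₀ + Δλ = 3.8465 + 3.2958 = 7.1423 pm

Final frequency:
f' = c/λ' = 299792458/7.1422739e-12 = 4.1974371e+19 Hz

Frequency shift (decrease):
Δf = f₀ - f' = 7.794e+19 - 4.1974371e+19 = 3.597e+19 Hz

(Intermediate values are shown rounded; full precision is carried through to the final answer.)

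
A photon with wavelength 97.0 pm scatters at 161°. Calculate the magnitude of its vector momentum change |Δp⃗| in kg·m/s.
1.3162e-23 kg·m/s

Photon momentum magnitude is p = h/λ.

Initial momentum:
p₀ = h/λ = 6.6261e-34/9.7000e-11 = 6.8310e-24 kg·m/s

After scattering:
λ' = λ + Δλ = 97.0 + 4.7204 = 101.7204 pm
p' = h/λ' = 6.6261e-34/1.0172e-10 = 6.5140e-24 kg·m/s

Momentum is a vector; the scattered photon's direction makes angle θ = 161° with the incident direction. The magnitude of the vector change Δp⃗ = p⃗₀ − p⃗' is found from the law of cosines:
|Δp⃗|² = p₀² + p'² − 2p₀p'cos θ
|Δp⃗|² = (6.8310e-24)² + (6.5140e-24)² − 2·6.8310e-24·6.5140e-24·cos(161°)
|Δp⃗| = 1.3162e-23 kg·m/s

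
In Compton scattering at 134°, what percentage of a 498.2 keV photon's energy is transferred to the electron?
0.6230 (or 62.30%)

Calculate initial and final photon energies:

Initial: E₀ = 498.2 keV → λ₀ = 2.4886 pm
Compton shift: Δλ = 4.1118 pm
Final wavelength: λ' = 6.6004 pm
Final energy: E' = 187.8432 keV

Fractional energy loss:
(E₀ - E')/E₀ = (498.2000 - 187.8432)/498.2000
= 310.3568/498.2000
= 0.6230
= 62.30%

(Intermediate values are shown rounded; full precision is carried through to the final answer.)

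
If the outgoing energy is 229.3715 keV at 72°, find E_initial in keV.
332.4999 keV

Convert final energy to wavelength (hc ≈ 1239.842 keV·pm):
λ' = hc/E' = 1239.842 / 229.3715 = 5.4054 pm

Calculate the Compton shift:
Δλ = λ_C(1 - cos(72°))
Δλ = 2.4263 × (1 - cos(72°))
Δλ = 1.6765 pm

Initial wavelength:
λ = λ' - Δλ = 5.4054 - 1.6765 = 3.7288 pm

Initial energy:
E = hc/λ = 1239.842 / 3.7288 = 332.4999 keV

(Intermediate values are shown rounded; full precision is carried through to the final answer.)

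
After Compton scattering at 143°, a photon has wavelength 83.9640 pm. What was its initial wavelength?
79.6000 pm

From λ' = λ + Δλ, we have λ = λ' - Δλ

First calculate the Compton shift:
Δλ = λ_C(1 - cos θ)
Δλ = 2.4263 × (1 - cos(143°))
Δλ = 2.4263 × 1.7986
Δλ = 4.3640 pm

Initial wavelength:
λ = λ' - Δλ
λ = 83.9640 - 4.3640
λ = 79.6000 pm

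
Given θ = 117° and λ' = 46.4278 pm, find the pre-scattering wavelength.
42.9000 pm

From λ' = λ + Δλ, we have λ = λ' - Δλ

First calculate the Compton shift:
Δλ = λ_C(1 - cos θ)
Δλ = 2.4263 × (1 - cos(117°))
Δλ = 2.4263 × 1.4540
Δλ = 3.5278 pm

Initial wavelength:
λ = λ' - Δλ
λ = 46.4278 - 3.5278
λ = 42.9000 pm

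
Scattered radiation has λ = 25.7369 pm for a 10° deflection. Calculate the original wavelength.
25.7000 pm

From λ' = λ + Δλ, we have λ = λ' - Δλ

First calculate the Compton shift:
Δλ = λ_C(1 - cos θ)
Δλ = 2.4263 × (1 - cos(10°))
Δλ = 2.4263 × 0.0152
Δλ = 0.0369 pm

Initial wavelength:
λ = λ' - Δλ
λ = 25.7369 - 0.0369
λ = 25.7000 pm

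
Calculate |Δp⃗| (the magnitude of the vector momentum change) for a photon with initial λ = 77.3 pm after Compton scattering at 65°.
9.1303e-24 kg·m/s

Photon momentum magnitude is p = h/λ.

Initial momentum:
p₀ = h/λ = 6.6261e-34/7.7300e-11 = 8.5719e-24 kg·m/s

After scattering:
λ' = λ + Δλ = 77.3 + 1.4009 = 78.7009 pm
p' = h/λ' = 6.6261e-34/7.8701e-11 = 8.4193e-24 kg·m/s

Momentum is a vector; the scattered photon's direction makes angle θ = 65° with the incident direction. The magnitude of the vector change Δp⃗ = p⃗₀ − p⃗' is found from the law of cosines:
|Δp⃗|² = p₀² + p'² − 2p₀p'cos θ
|Δp⃗|² = (8.5719e-24)² + (8.4193e-24)² − 2·8.5719e-24·8.4193e-24·cos(65°)
|Δp⃗| = 9.1303e-24 kg·m/s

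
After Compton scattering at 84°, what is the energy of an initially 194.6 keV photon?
145.1139 keV

First convert energy to wavelength:
λ = hc/E, with hc ≈ 1239.842 keV·pm (i.e. 1239.842 eV·nm)

For E = 194.6 keV = 194600 eV:
λ = 1239.842 keV·pm / 194.6 keV
λ = 6.3712 pm

Calculate the Compton shift:
Δλ = λ_C(1 - cos(84°)) = 2.4263 × 0.8955
Δλ = 2.1727 pm

Final wavelength:
λ' = 6.3712 + 2.1727 = 8.5439 pm

Final energy:
E' = hc/λ' = 1239.842 / 8.5439 = 145.1139 keV

(Intermediate values are shown rounded; full precision is carried through to the final answer.)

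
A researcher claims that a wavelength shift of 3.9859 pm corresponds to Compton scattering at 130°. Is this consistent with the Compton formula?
Yes, consistent

Calculate the expected shift for θ = 130°:

Δλ_expected = λ_C(1 - cos(130°))
Δλ_expected = 2.4263 × (1 - cos(130°))
Δλ_expected = 2.4263 × 1.6428
Δλ_expected = 3.9859 pm

Given shift: 3.9859 pm
Expected shift: 3.9859 pm
Difference: 0.0000 pm

The values match. This is consistent with Compton scattering at the stated angle.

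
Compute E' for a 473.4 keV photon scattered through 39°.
392.3888 keV

First convert energy to wavelength:
λ = hc/E, with hc ≈ 1239.842 keV·pm (i.e. 1239.842 eV·nm)

For E = 473.4 keV = 473400 eV:
λ = 1239.842 keV·pm / 473.4 keV
λ = 2.6190 pm

Calculate the Compton shift:
Δλ = λ_C(1 - cos(39°)) = 2.4263 × 0.2229
Δλ = 0.5407 pm

Final wavelength:
λ' = 2.6190 + 0.5407 = 3.1597 pm

Final energy:
E' = hc/λ' = 1239.842 / 3.1597 = 392.3888 keV

(Intermediate values are shown rounded; full precision is carried through to the final answer.)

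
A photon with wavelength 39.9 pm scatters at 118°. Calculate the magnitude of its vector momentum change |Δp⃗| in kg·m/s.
2.7311e-23 kg·m/s

Photon momentum magnitude is p = h/λ.

Initial momentum:
p₀ = h/λ = 6.6261e-34/3.9900e-11 = 1.6607e-23 kg·m/s

After scattering:
λ' = λ + Δλ = 39.9 + 3.5654 = 43.4654 pm
p' = h/λ' = 6.6261e-34/4.3465e-11 = 1.5244e-23 kg·m/s

Momentum is a vector; the scattered photon's direction makes angle θ = 118° with the incident direction. The magnitude of the vector change Δp⃗ = p⃗₀ − p⃗' is found from the law of cosines:
|Δp⃗|² = p₀² + p'² − 2p₀p'cos θ
|Δp⃗|² = (1.6607e-23)² + (1.5244e-23)² − 2·1.6607e-23·1.5244e-23·cos(118°)
|Δp⃗| = 2.7311e-23 kg·m/s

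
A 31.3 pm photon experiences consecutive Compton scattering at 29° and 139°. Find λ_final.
35.8617 pm

Apply Compton shift twice:

First scattering at θ₁ = 29°:
Δλ₁ = λ_C(1 - cos(29°))
Δλ₁ = 2.4263 × 0.1254
Δλ₁ = 0.3042 pm

After first scattering:
λ₁ = 31.3 + 0.3042 = 31.6042 pm

Second scattering at θ₂ = 139°:
Δλ₂ = λ_C(1 - cos(139°))
Δλ₂ = 2.4263 × 1.7547
Δλ₂ = 4.2575 pm

Final wavelength:
λ₂ = 31.6042 + 4.2575 = 35.8617 pm

Total shift: Δλ_total = 0.3042 + 4.2575 = 4.5617 pm

(Intermediate values are shown rounded; full precision is carried through to the final answer.)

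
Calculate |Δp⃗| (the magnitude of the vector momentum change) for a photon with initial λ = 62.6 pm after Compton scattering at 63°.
1.0948e-23 kg·m/s

Photon momentum magnitude is p = h/λ.

Initial momentum:
p₀ = h/λ = 6.6261e-34/6.2600e-11 = 1.0585e-23 kg·m/s

After scattering:
λ' = λ + Δλ = 62.6 + 1.3248 = 63.9248 pm
p' = h/λ' = 6.6261e-34/6.3925e-11 = 1.0365e-23 kg·m/s

Momentum is a vector; the scattered photon's direction makes angle θ = 63° with the incident direction. The magnitude of the vector change Δp⃗ = p⃗₀ − p⃗' is found from the law of cosines:
|Δp⃗|² = p₀² + p'² − 2p₀p'cos θ
|Δp⃗|² = (1.0585e-23)² + (1.0365e-23)² − 2·1.0585e-23·1.0365e-23·cos(63°)
|Δp⃗| = 1.0948e-23 kg·m/s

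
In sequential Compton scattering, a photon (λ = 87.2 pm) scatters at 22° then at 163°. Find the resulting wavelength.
92.1233 pm

Apply Compton shift twice:

First scattering at θ₁ = 22°:
Δλ₁ = λ_C(1 - cos(22°))
Δλ₁ = 2.4263 × 0.0728
Δλ₁ = 0.1767 pm

After first scattering:
λ₁ = 87.2 + 0.1767 = 87.3767 pm

Second scattering at θ₂ = 163°:
Δλ₂ = λ_C(1 - cos(163°))
Δλ₂ = 2.4263 × 1.9563
Δλ₂ = 4.7466 pm

Final wavelength:
λ₂ = 87.3767 + 4.7466 = 92.1233 pm

Total shift: Δλ_total = 0.1767 + 4.7466 = 4.9233 pm

(Intermediate values are shown rounded; full precision is carried through to the final answer.)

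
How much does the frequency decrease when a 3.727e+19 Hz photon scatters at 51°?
3.748e+18 Hz (decrease)

Convert frequency to wavelength (c = 299792458 m/s):
λ₀ = c/f₀ = 299792458/3.727e+19 = 8.0438009e-12 m = 8.0438 pm

Calculate Compton shift:
Δλ = λ_C(1 - cos(51°)) = 0.8994 pm

Final wavelength:
λ' = λ₀ + Δλ = 8.0438 + 0.8994 = 8.9432 pm

Final frequency:
f' = c/λ' = 299792458/8.9431846e-12 = 3.3521891e+19 Hz

Frequency shift (decrease):
Δf = f₀ - f' = 3.727e+19 - 3.3521891e+19 = 3.748e+18 Hz

(Intermediate values are shown rounded; full precision is carried through to the final answer.)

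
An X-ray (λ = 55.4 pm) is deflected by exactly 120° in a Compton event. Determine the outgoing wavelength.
59.0395 pm

Using the Compton formula: λ' = λ + λ_C(1 − cos θ)

For θ = 120°, cos θ = -1/2 (exact) = -0.5000, so:
1 − cos 120° = 1 − (-1/2) = 1.5000

Δλ = λ_C × 1.5000 = 2.4263 × 1.5000 = 3.6395 pm

λ' = 55.4 + 3.6395 = 59.0395 pm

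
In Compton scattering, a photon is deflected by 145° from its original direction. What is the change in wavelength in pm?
4.4138 pm

Using the Compton scattering formula:
Δλ = λ_C(1 - cos θ)

where λ_C = h/(m_e·c) ≈ 2.4263 pm is the Compton wavelength of an electron.

For θ = 145°:
cos(145°) = -0.8192
1 - cos(145°) = 1.8192

Δλ = 2.4263 × 1.8192
Δλ = 4.4138 pm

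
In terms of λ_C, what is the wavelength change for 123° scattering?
1.5446 λ_C

The Compton shift formula is:
Δλ = λ_C(1 - cos θ)

Dividing both sides by λ_C:
Δλ/λ_C = 1 - cos θ

For θ = 123°:
Δλ/λ_C = 1 - cos(123°)
Δλ/λ_C = 1 - -0.5446
Δλ/λ_C = 1.5446

This means the shift is 1.5446 × λ_C = 3.7478 pm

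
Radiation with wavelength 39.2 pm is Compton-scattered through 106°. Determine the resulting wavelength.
42.2951 pm

Using the Compton scattering formula:
λ' = λ + Δλ = λ + λ_C(1 - cos θ)

Given:
- Initial wavelength λ = 39.2 pm
- Scattering angle θ = 106°
- Compton wavelength λ_C ≈ 2.4263 pm

Calculate the shift:
Δλ = 2.4263 × (1 - cos(106°))
Δλ = 2.4263 × 1.2756
Δλ = 3.0951 pm

Final wavelength:
λ' = 39.2 + 3.0951 = 42.2951 pm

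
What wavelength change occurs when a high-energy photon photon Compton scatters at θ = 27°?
0.2645 pm

Using the Compton scattering formula:
Δλ = λ_C(1 - cos θ)

where λ_C = h/(m_e·c) ≈ 2.4263 pm is the Compton wavelength of an electron.

For θ = 27°:
cos(27°) = 0.8910
1 - cos(27°) = 0.1090

Δλ = 2.4263 × 0.1090
Δλ = 0.2645 pm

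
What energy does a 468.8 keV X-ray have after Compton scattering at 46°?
366.2139 keV

First convert energy to wavelength:
λ = hc/E, with hc ≈ 1239.842 keV·pm (i.e. 1239.842 eV·nm)

For E = 468.8 keV = 468800 eV:
λ = 1239.842 keV·pm / 468.8 keV
λ = 2.6447 pm

Calculate the Compton shift:
Δλ = λ_C(1 - cos(46°)) = 2.4263 × 0.3053
Δλ = 0.7409 pm

Final wavelength:
λ' = 2.6447 + 0.7409 = 3.3856 pm

Final energy:
E' = hc/λ' = 1239.842 / 3.3856 = 366.2139 keV

(Intermediate values are shown rounded; full precision is carried through to the final answer.)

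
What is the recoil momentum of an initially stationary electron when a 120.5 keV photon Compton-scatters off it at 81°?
7.7137e-23 kg·m/s

The electron is initially at rest, so by conservation of momentum:
p⃗_e = p⃗₀ − p⃗'  (incident photon momentum minus scattered photon momentum)

Photon momentum magnitudes (p = h/λ = E/c):
λ₀ = hc/E₀ = 10.2891 pm → p₀ = h/λ₀ = 6.4399e-23 kg·m/s
Δλ = λ_C(1 − cos 81°) = 2.0468 pm
λ' = 12.3359 pm → p' = h/λ' = 5.3714e-23 kg·m/s

The scattered photon makes angle θ = 81° with the incident direction, so by the law of cosines:
|p⃗_e|² = p₀² + p'² − 2p₀p'cos θ
|p⃗_e|² = (6.4399e-23)² + (5.3714e-23)² − 2·6.4399e-23·5.3714e-23·cos(81°)
|p⃗_e| = 7.7137e-23 kg·m/s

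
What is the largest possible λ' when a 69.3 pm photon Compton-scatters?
74.1526 pm (at θ = 180°)

The Compton shift is Δλ = λ_C(1 − cos θ).

Since cos θ ranges from −1 to 1, the factor (1 − cos θ) ranges from 0 to 2; the maximum shift occurs at θ = 180° (backscattering):
Δλ_max = 2λ_C = 2 × 2.4263 pm = 4.8526 pm

Maximum scattered wavelength:
λ'_max = λ₀ + Δλ_max = 69.3 + 4.8526 = 74.1526 pm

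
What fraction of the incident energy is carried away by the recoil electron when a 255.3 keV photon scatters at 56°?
0.1805 (or 18.05%)

Calculate initial and final photon energies:

Initial: E₀ = 255.3 keV → λ₀ = 4.8564 pm
Compton shift: Δλ = 1.0695 pm
Final wavelength: λ' = 5.9259 pm
Final energy: E' = 209.2226 keV

Fractional energy loss:
(E₀ - E')/E₀ = (255.3000 - 209.2226)/255.3000
= 46.0774/255.3000
= 0.1805
= 18.05%

(Intermediate values are shown rounded; full precision is carried through to the final answer.)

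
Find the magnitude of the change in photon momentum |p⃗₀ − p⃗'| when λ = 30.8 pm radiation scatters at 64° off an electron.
2.2331e-23 kg·m/s

Photon momentum magnitude is p = h/λ.

Initial momentum:
p₀ = h/λ = 6.6261e-34/3.0800e-11 = 2.1513e-23 kg·m/s

After scattering:
λ' = λ + Δλ = 30.8 + 1.3627 = 32.1627 pm
p' = h/λ' = 6.6261e-34/3.2163e-11 = 2.0602e-23 kg·m/s

Momentum is a vector; the scattered photon's direction makes angle θ = 64° with the incident direction. The magnitude of the vector change Δp⃗ = p⃗₀ − p⃗' is found from the law of cosines:
|Δp⃗|² = p₀² + p'² − 2p₀p'cos θ
|Δp⃗|² = (2.1513e-23)² + (2.0602e-23)² − 2·2.1513e-23·2.0602e-23·cos(64°)
|Δp⃗| = 2.2331e-23 kg·m/s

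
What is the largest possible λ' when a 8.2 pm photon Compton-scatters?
13.0526 pm (at θ = 180°)

The Compton shift is Δλ = λ_C(1 − cos θ).

Since cos θ ranges from −1 to 1, the factor (1 − cos θ) ranges from 0 to 2; the maximum shift occurs at θ = 180° (backscattering):
Δλ_max = 2λ_C = 2 × 2.4263 pm = 4.8526 pm

Maximum scattered wavelength:
λ'_max = λ₀ + Δλ_max = 8.2 + 4.8526 = 13.0526 pm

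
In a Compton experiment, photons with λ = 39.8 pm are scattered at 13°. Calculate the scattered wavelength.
39.8622 pm

Using the Compton scattering formula:
λ' = λ + Δλ = λ + λ_C(1 - cos θ)

Given:
- Initial wavelength λ = 39.8 pm
- Scattering angle θ = 13°
- Compton wavelength λ_C ≈ 2.4263 pm

Calculate the shift:
Δλ = 2.4263 × (1 - cos(13°))
Δλ = 2.4263 × 0.0256
Δλ = 0.0622 pm

Final wavelength:
λ' = 39.8 + 0.0622 = 39.8622 pm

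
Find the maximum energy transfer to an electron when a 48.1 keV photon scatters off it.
7.6206 keV

Maximum energy transfer occurs at θ = 180° (backscattering).

Initial photon: E₀ = 48.1 keV → λ₀ = 25.7763 pm

Maximum Compton shift (at 180°):
Δλ_max = 2λ_C = 2 × 2.4263 = 4.8526 pm

Final wavelength:
λ' = 25.7763 + 4.8526 = 30.6290 pm

Minimum photon energy (maximum energy to electron):
E'_min = hc/λ' = 40.4794 keV

Maximum electron kinetic energy:
K_max = E₀ - E'_min = 48.1000 - 40.4794 = 7.6206 keV

(Intermediate values are shown rounded; full precision is carried through to the final answer.)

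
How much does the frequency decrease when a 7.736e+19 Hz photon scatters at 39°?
9.472e+18 Hz (decrease)

Convert frequency to wavelength (c = 299792458 m/s):
λ₀ = c/f₀ = 299792458/7.736e+19 = 3.8752903e-12 m = 3.8753 pm

Calculate Compton shift:
Δλ = λ_C(1 - cos(39°)) = 0.5407 pm

Final wavelength:
λ' = λ₀ + Δλ = 3.8753 + 0.5407 = 4.4160 pm

Final frequency:
f' = c/λ' = 299792458/4.4160033e-12 = 6.7887734e+19 Hz

Frequency shift (decrease):
Δf = f₀ - f' = 7.736e+19 - 6.7887734e+19 = 9.472e+18 Hz

(Intermediate values are shown rounded; full precision is carried through to the final answer.)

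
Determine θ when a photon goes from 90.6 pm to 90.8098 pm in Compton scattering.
24.00°

First find the wavelength shift:
Δλ = λ' - λ = 90.8098 - 90.6 = 0.2098 pm

Using Δλ = λ_C(1 - cos θ), with λ_C = h/(m_e·c) ≈ 2.42631024 pm:
cos θ = 1 - Δλ/λ_C
cos θ = 1 - 0.2098/2.42631024
cos θ = 0.913531

θ = arccos(0.913531)
θ = 24.00°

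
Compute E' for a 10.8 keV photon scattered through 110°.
10.5021 keV

First convert energy to wavelength:
λ = hc/E, with hc ≈ 1239.842 keV·pm (i.e. 1239.842 eV·nm)

For E = 10.8 keV = 10800 eV:
λ = 1239.842 keV·pm / 10.8 keV
λ = 114.8002 pm

Calculate the Compton shift:
Δλ = λ_C(1 - cos(110°)) = 2.4263 × 1.3420
Δλ = 3.2562 pm

Final wavelength:
λ' = 114.8002 + 3.2562 = 118.0563 pm

Final energy:
E' = hc/λ' = 1239.842 / 118.0563 = 10.5021 keV

(Intermediate values are shown rounded; full precision is carried through to the final answer.)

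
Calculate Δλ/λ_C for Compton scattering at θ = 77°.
0.7750 λ_C

The Compton shift formula is:
Δλ = λ_C(1 - cos θ)

Dividing both sides by λ_C:
Δλ/λ_C = 1 - cos θ

For θ = 77°:
Δλ/λ_C = 1 - cos(77°)
Δλ/λ_C = 1 - 0.2250
Δλ/λ_C = 0.7750

This means the shift is 0.7750 × λ_C = 1.8805 pm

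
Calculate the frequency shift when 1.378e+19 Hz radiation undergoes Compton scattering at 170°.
2.497e+18 Hz (decrease)

Convert frequency to wavelength (c = 299792458 m/s):
λ₀ = c/f₀ = 299792458/1.378e+19 = 2.1755621e-11 m = 21.7556 pm

Calculate Compton shift:
Δλ = λ_C(1 - cos(170°)) = 4.8158 pm

Final wavelength:
λ' = λ₀ + Δλ = 21.7556 + 4.8158 = 26.5714 pm

Final frequency:
f' = c/λ' = 299792458/2.6571380e-11 = 1.1282532e+19 Hz

Frequency shift (decrease):
Δf = f₀ - f' = 1.378e+19 - 1.1282532e+19 = 2.497e+18 Hz

(Intermediate values are shown rounded; full precision is carried through to the final answer.)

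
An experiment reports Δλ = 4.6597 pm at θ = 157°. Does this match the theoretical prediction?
Yes, consistent

Calculate the expected shift for θ = 157°:

Δλ_expected = λ_C(1 - cos(157°))
Δλ_expected = 2.4263 × (1 - cos(157°))
Δλ_expected = 2.4263 × 1.9205
Δλ_expected = 4.6597 pm

Given shift: 4.6597 pm
Expected shift: 4.6597 pm
Difference: 0.0000 pm

The values match. This is consistent with Compton scattering at the stated angle.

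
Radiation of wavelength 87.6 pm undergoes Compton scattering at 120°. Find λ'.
91.2395 pm

Using the Compton formula: λ' = λ + λ_C(1 − cos θ)

For θ = 120°, cos θ = -1/2 (exact) = -0.5000, so:
1 − cos 120° = 1 − (-1/2) = 1.5000

Δλ = λ_C × 1.5000 = 2.4263 × 1.5000 = 3.6395 pm

λ' = 87.6 + 3.6395 = 91.2395 pm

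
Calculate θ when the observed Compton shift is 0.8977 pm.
50.95°

From the Compton formula Δλ = λ_C(1 - cos θ), we can solve for θ:

cos θ = 1 - Δλ/λ_C

Given:
- Δλ = 0.8977 pm
- λ_C = h/(m_e·c) ≈ 2.42631024 pm

cos θ = 1 - 0.8977/2.42631024
cos θ = 1 - 0.369986
cos θ = 0.630014

θ = arccos(0.630014)
θ = 50.95°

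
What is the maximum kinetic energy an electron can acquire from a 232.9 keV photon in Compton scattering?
111.0616 keV

Maximum energy transfer occurs at θ = 180° (backscattering).

Initial photon: E₀ = 232.9 keV → λ₀ = 5.3235 pm

Maximum Compton shift (at 180°):
Δλ_max = 2λ_C = 2 × 2.4263 = 4.8526 pm

Final wavelength:
λ' = 5.3235 + 4.8526 = 10.1761 pm

Minimum photon energy (maximum energy to electron):
E'_min = hc/λ' = 121.8384 keV

Maximum electron kinetic energy:
K_max = E₀ - E'_min = 232.9000 - 121.8384 = 111.0616 keV

(Intermediate values are shown rounded; full precision is carried through to the final answer.)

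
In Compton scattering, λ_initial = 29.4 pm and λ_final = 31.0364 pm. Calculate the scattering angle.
71.00°

First find the wavelength shift:
Δλ = λ' - λ = 31.0364 - 29.4 = 1.6364 pm

Using Δλ = λ_C(1 - cos θ), with λ_C = h/(m_e·c) ≈ 2.42631024 pm:
cos θ = 1 - Δλ/λ_C
cos θ = 1 - 1.6364/2.42631024
cos θ = 0.325560

θ = arccos(0.325560)
θ = 71.00°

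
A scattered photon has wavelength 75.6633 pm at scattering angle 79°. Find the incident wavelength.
73.7000 pm

From λ' = λ + Δλ, we have λ = λ' - Δλ

First calculate the Compton shift:
Δλ = λ_C(1 - cos θ)
Δλ = 2.4263 × (1 - cos(79°))
Δλ = 2.4263 × 0.8092
Δλ = 1.9633 pm

Initial wavelength:
λ = λ' - Δλ
λ = 75.6633 - 1.9633
λ = 73.7000 pm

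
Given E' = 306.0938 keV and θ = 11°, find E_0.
309.5000 keV

Convert final energy to wavelength (hc ≈ 1239.842 keV·pm):
λ' = hc/E' = 1239.842 / 306.0938 = 4.0505 pm

Calculate the Compton shift:
Δλ = λ_C(1 - cos(11°))
Δλ = 2.4263 × (1 - cos(11°))
Δλ = 0.0446 pm

Initial wavelength:
λ = λ' - Δλ = 4.0505 - 0.0446 = 4.0060 pm

Initial energy:
E = hc/λ = 1239.842 / 4.0060 = 309.5000 keV

(Intermediate values are shown rounded; full precision is carried through to the final answer.)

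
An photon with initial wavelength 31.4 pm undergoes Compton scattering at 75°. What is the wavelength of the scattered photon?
33.1983 pm

Using the Compton scattering formula:
λ' = λ + Δλ = λ + λ_C(1 - cos θ)

Given:
- Initial wavelength λ = 31.4 pm
- Scattering angle θ = 75°
- Compton wavelength λ_C ≈ 2.4263 pm

Calculate the shift:
Δλ = 2.4263 × (1 - cos(75°))
Δλ = 2.4263 × 0.7412
Δλ = 1.7983 pm

Final wavelength:
λ' = 31.4 + 1.7983 = 33.1983 pm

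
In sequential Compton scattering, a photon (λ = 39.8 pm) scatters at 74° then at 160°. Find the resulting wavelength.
46.2638 pm

Apply Compton shift twice:

First scattering at θ₁ = 74°:
Δλ₁ = λ_C(1 - cos(74°))
Δλ₁ = 2.4263 × 0.7244
Δλ₁ = 1.7575 pm

After first scattering:
λ₁ = 39.8 + 1.7575 = 41.5575 pm

Second scattering at θ₂ = 160°:
Δλ₂ = λ_C(1 - cos(160°))
Δλ₂ = 2.4263 × 1.9397
Δλ₂ = 4.7063 pm

Final wavelength:
λ₂ = 41.5575 + 4.7063 = 46.2638 pm

Total shift: Δλ_total = 1.7575 + 4.7063 = 6.4638 pm

(Intermediate values are shown rounded; full precision is carried through to the final answer.)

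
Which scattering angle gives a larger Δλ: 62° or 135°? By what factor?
135° produces the larger shift by a factor of 3.218

Calculate both shifts using Δλ = λ_C(1 - cos θ):

For θ₁ = 62°:
Δλ₁ = 2.4263 × (1 - cos(62°))
Δλ₁ = 2.4263 × 0.5305
Δλ₁ = 1.2872 pm

For θ₂ = 135°:
Δλ₂ = 2.4263 × (1 - cos(135°))
Δλ₂ = 2.4263 × 1.7071
Δλ₂ = 4.1420 pm

The 135° angle produces the larger shift.
Ratio: 4.1420/1.2872 = 3.218

(Intermediate values are shown rounded; full precision is carried through to the final answer.)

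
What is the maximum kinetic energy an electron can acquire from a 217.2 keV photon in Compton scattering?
99.8009 keV

Maximum energy transfer occurs at θ = 180° (backscattering).

Initial photon: E₀ = 217.2 keV → λ₀ = 5.7083 pm

Maximum Compton shift (at 180°):
Δλ_max = 2λ_C = 2 × 2.4263 = 4.8526 pm

Final wavelength:
λ' = 5.7083 + 4.8526 = 10.5609 pm

Minimum photon energy (maximum energy to electron):
E'_min = hc/λ' = 117.3991 keV

Maximum electron kinetic energy:
K_max = E₀ - E'_min = 217.2000 - 117.3991 = 99.8009 keV

(Intermediate values are shown rounded; full precision is carried through to the final answer.)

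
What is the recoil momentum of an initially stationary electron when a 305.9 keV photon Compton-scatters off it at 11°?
3.1218e-23 kg·m/s

The electron is initially at rest, so by conservation of momentum:
p⃗_e = p⃗₀ − p⃗'  (incident photon momentum minus scattered photon momentum)

Photon momentum magnitudes (p = h/λ = E/c):
λ₀ = hc/E₀ = 4.0531 pm → p₀ = h/λ₀ = 1.6348e-22 kg·m/s
Δλ = λ_C(1 − cos 11°) = 0.0446 pm
λ' = 4.0977 pm → p' = h/λ' = 1.6170e-22 kg·m/s

The scattered photon makes angle θ = 11° with the incident direction, so by the law of cosines:
|p⃗_e|² = p₀² + p'² − 2p₀p'cos θ
|p⃗_e|² = (1.6348e-22)² + (1.6170e-22)² − 2·1.6348e-22·1.6170e-22·cos(11°)
|p⃗_e| = 3.1218e-23 kg·m/s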